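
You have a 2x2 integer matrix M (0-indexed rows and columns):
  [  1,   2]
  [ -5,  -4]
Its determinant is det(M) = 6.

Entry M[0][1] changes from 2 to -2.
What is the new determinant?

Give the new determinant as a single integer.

det is linear in row 0: changing M[0][1] by delta changes det by delta * cofactor(0,1).
Cofactor C_01 = (-1)^(0+1) * minor(0,1) = 5
Entry delta = -2 - 2 = -4
Det delta = -4 * 5 = -20
New det = 6 + -20 = -14

Answer: -14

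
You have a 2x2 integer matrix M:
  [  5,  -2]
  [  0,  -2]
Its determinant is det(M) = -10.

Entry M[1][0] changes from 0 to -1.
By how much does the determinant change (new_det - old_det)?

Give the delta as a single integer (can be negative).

Cofactor C_10 = 2
Entry delta = -1 - 0 = -1
Det delta = entry_delta * cofactor = -1 * 2 = -2

Answer: -2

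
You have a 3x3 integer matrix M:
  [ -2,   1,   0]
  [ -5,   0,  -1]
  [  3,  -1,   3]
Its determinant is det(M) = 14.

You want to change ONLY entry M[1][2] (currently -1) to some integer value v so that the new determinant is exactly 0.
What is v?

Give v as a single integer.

det is linear in entry M[1][2]: det = old_det + (v - -1) * C_12
Cofactor C_12 = 1
Want det = 0: 14 + (v - -1) * 1 = 0
  (v - -1) = -14 / 1 = -14
  v = -1 + (-14) = -15

Answer: -15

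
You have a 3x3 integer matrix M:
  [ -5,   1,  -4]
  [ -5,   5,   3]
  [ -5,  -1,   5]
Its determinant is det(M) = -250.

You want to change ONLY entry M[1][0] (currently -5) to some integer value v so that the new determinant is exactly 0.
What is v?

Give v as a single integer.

det is linear in entry M[1][0]: det = old_det + (v - -5) * C_10
Cofactor C_10 = -1
Want det = 0: -250 + (v - -5) * -1 = 0
  (v - -5) = 250 / -1 = -250
  v = -5 + (-250) = -255

Answer: -255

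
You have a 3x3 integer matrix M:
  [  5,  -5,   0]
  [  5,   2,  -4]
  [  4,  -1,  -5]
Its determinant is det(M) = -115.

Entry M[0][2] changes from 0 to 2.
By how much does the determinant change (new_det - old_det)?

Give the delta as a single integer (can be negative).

Cofactor C_02 = -13
Entry delta = 2 - 0 = 2
Det delta = entry_delta * cofactor = 2 * -13 = -26

Answer: -26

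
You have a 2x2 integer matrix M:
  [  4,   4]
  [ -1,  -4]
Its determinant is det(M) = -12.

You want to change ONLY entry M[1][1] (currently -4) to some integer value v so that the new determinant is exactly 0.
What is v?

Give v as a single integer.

Answer: -1

Derivation:
det is linear in entry M[1][1]: det = old_det + (v - -4) * C_11
Cofactor C_11 = 4
Want det = 0: -12 + (v - -4) * 4 = 0
  (v - -4) = 12 / 4 = 3
  v = -4 + (3) = -1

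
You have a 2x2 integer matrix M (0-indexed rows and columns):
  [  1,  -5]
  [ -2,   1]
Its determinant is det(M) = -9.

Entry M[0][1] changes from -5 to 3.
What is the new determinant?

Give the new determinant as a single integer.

det is linear in row 0: changing M[0][1] by delta changes det by delta * cofactor(0,1).
Cofactor C_01 = (-1)^(0+1) * minor(0,1) = 2
Entry delta = 3 - -5 = 8
Det delta = 8 * 2 = 16
New det = -9 + 16 = 7

Answer: 7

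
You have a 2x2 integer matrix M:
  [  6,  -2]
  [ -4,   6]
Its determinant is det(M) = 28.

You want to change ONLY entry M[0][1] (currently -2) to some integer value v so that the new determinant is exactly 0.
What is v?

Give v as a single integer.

Answer: -9

Derivation:
det is linear in entry M[0][1]: det = old_det + (v - -2) * C_01
Cofactor C_01 = 4
Want det = 0: 28 + (v - -2) * 4 = 0
  (v - -2) = -28 / 4 = -7
  v = -2 + (-7) = -9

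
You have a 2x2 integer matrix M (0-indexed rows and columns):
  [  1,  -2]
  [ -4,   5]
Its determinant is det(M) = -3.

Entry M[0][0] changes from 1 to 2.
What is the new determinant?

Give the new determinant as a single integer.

det is linear in row 0: changing M[0][0] by delta changes det by delta * cofactor(0,0).
Cofactor C_00 = (-1)^(0+0) * minor(0,0) = 5
Entry delta = 2 - 1 = 1
Det delta = 1 * 5 = 5
New det = -3 + 5 = 2

Answer: 2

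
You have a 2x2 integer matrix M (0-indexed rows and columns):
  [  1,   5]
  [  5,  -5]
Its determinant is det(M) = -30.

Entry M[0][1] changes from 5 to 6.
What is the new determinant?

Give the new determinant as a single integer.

det is linear in row 0: changing M[0][1] by delta changes det by delta * cofactor(0,1).
Cofactor C_01 = (-1)^(0+1) * minor(0,1) = -5
Entry delta = 6 - 5 = 1
Det delta = 1 * -5 = -5
New det = -30 + -5 = -35

Answer: -35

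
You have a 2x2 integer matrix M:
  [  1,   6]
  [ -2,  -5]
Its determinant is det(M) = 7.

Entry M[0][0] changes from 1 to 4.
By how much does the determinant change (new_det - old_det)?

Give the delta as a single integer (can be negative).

Cofactor C_00 = -5
Entry delta = 4 - 1 = 3
Det delta = entry_delta * cofactor = 3 * -5 = -15

Answer: -15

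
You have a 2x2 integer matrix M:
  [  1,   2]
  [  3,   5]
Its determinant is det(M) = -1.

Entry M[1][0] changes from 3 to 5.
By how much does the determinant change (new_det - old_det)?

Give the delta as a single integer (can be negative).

Cofactor C_10 = -2
Entry delta = 5 - 3 = 2
Det delta = entry_delta * cofactor = 2 * -2 = -4

Answer: -4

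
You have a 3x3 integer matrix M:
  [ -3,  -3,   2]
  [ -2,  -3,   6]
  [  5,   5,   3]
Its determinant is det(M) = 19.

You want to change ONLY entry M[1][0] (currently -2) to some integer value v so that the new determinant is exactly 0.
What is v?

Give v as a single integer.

Answer: -3

Derivation:
det is linear in entry M[1][0]: det = old_det + (v - -2) * C_10
Cofactor C_10 = 19
Want det = 0: 19 + (v - -2) * 19 = 0
  (v - -2) = -19 / 19 = -1
  v = -2 + (-1) = -3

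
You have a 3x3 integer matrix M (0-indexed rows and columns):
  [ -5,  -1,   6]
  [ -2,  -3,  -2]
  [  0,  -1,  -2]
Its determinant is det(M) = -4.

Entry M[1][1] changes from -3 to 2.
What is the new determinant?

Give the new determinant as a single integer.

det is linear in row 1: changing M[1][1] by delta changes det by delta * cofactor(1,1).
Cofactor C_11 = (-1)^(1+1) * minor(1,1) = 10
Entry delta = 2 - -3 = 5
Det delta = 5 * 10 = 50
New det = -4 + 50 = 46

Answer: 46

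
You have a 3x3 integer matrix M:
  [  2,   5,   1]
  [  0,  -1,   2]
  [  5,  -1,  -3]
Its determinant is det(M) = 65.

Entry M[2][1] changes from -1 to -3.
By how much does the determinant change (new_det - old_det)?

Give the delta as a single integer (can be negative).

Cofactor C_21 = -4
Entry delta = -3 - -1 = -2
Det delta = entry_delta * cofactor = -2 * -4 = 8

Answer: 8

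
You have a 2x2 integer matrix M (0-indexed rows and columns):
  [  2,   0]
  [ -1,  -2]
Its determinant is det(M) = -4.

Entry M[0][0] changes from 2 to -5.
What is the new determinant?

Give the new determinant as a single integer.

det is linear in row 0: changing M[0][0] by delta changes det by delta * cofactor(0,0).
Cofactor C_00 = (-1)^(0+0) * minor(0,0) = -2
Entry delta = -5 - 2 = -7
Det delta = -7 * -2 = 14
New det = -4 + 14 = 10

Answer: 10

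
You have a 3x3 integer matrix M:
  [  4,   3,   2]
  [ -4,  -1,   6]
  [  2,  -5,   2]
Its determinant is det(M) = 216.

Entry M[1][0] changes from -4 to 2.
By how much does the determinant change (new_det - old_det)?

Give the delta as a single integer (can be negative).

Cofactor C_10 = -16
Entry delta = 2 - -4 = 6
Det delta = entry_delta * cofactor = 6 * -16 = -96

Answer: -96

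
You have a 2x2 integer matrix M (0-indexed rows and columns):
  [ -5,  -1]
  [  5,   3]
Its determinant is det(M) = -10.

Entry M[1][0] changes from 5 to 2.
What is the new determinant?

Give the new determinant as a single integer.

det is linear in row 1: changing M[1][0] by delta changes det by delta * cofactor(1,0).
Cofactor C_10 = (-1)^(1+0) * minor(1,0) = 1
Entry delta = 2 - 5 = -3
Det delta = -3 * 1 = -3
New det = -10 + -3 = -13

Answer: -13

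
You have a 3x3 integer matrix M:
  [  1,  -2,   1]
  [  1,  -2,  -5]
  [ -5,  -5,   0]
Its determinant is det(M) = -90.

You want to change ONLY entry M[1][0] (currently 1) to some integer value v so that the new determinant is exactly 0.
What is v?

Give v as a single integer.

det is linear in entry M[1][0]: det = old_det + (v - 1) * C_10
Cofactor C_10 = -5
Want det = 0: -90 + (v - 1) * -5 = 0
  (v - 1) = 90 / -5 = -18
  v = 1 + (-18) = -17

Answer: -17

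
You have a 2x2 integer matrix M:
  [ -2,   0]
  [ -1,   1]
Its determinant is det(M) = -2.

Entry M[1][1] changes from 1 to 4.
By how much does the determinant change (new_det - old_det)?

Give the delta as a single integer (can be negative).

Cofactor C_11 = -2
Entry delta = 4 - 1 = 3
Det delta = entry_delta * cofactor = 3 * -2 = -6

Answer: -6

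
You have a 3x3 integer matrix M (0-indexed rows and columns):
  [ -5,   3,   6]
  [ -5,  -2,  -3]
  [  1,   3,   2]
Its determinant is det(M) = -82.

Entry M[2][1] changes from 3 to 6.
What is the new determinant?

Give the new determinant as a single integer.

Answer: -217

Derivation:
det is linear in row 2: changing M[2][1] by delta changes det by delta * cofactor(2,1).
Cofactor C_21 = (-1)^(2+1) * minor(2,1) = -45
Entry delta = 6 - 3 = 3
Det delta = 3 * -45 = -135
New det = -82 + -135 = -217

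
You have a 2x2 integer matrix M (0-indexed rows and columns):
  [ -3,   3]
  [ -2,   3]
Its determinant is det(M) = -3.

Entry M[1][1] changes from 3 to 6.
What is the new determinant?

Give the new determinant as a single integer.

det is linear in row 1: changing M[1][1] by delta changes det by delta * cofactor(1,1).
Cofactor C_11 = (-1)^(1+1) * minor(1,1) = -3
Entry delta = 6 - 3 = 3
Det delta = 3 * -3 = -9
New det = -3 + -9 = -12

Answer: -12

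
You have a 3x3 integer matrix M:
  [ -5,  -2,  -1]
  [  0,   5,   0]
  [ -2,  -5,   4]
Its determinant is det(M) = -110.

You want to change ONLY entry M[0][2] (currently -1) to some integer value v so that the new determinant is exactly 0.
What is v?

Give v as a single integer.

Answer: 10

Derivation:
det is linear in entry M[0][2]: det = old_det + (v - -1) * C_02
Cofactor C_02 = 10
Want det = 0: -110 + (v - -1) * 10 = 0
  (v - -1) = 110 / 10 = 11
  v = -1 + (11) = 10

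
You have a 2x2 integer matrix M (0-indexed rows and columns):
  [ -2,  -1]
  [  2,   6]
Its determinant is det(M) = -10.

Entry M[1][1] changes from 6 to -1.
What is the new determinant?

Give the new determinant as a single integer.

Answer: 4

Derivation:
det is linear in row 1: changing M[1][1] by delta changes det by delta * cofactor(1,1).
Cofactor C_11 = (-1)^(1+1) * minor(1,1) = -2
Entry delta = -1 - 6 = -7
Det delta = -7 * -2 = 14
New det = -10 + 14 = 4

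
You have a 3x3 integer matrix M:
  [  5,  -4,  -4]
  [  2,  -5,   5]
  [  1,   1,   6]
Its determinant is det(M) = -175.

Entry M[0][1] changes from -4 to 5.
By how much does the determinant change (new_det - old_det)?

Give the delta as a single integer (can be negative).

Answer: -63

Derivation:
Cofactor C_01 = -7
Entry delta = 5 - -4 = 9
Det delta = entry_delta * cofactor = 9 * -7 = -63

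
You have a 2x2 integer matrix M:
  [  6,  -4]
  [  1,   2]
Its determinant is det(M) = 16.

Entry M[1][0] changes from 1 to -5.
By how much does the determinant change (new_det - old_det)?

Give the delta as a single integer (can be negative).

Cofactor C_10 = 4
Entry delta = -5 - 1 = -6
Det delta = entry_delta * cofactor = -6 * 4 = -24

Answer: -24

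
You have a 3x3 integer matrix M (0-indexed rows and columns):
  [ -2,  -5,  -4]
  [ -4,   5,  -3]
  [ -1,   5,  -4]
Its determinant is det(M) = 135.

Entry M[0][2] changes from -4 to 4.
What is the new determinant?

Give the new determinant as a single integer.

det is linear in row 0: changing M[0][2] by delta changes det by delta * cofactor(0,2).
Cofactor C_02 = (-1)^(0+2) * minor(0,2) = -15
Entry delta = 4 - -4 = 8
Det delta = 8 * -15 = -120
New det = 135 + -120 = 15

Answer: 15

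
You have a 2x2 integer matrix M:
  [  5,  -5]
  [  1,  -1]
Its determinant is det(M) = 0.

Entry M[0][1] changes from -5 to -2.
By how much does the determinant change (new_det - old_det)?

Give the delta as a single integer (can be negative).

Cofactor C_01 = -1
Entry delta = -2 - -5 = 3
Det delta = entry_delta * cofactor = 3 * -1 = -3

Answer: -3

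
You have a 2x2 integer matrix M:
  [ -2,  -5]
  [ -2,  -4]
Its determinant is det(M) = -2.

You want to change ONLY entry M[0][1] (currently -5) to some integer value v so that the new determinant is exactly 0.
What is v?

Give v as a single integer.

det is linear in entry M[0][1]: det = old_det + (v - -5) * C_01
Cofactor C_01 = 2
Want det = 0: -2 + (v - -5) * 2 = 0
  (v - -5) = 2 / 2 = 1
  v = -5 + (1) = -4

Answer: -4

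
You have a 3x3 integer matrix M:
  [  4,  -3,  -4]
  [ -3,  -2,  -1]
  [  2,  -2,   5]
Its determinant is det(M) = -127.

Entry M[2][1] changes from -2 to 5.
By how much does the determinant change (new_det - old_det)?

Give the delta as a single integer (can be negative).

Answer: 112

Derivation:
Cofactor C_21 = 16
Entry delta = 5 - -2 = 7
Det delta = entry_delta * cofactor = 7 * 16 = 112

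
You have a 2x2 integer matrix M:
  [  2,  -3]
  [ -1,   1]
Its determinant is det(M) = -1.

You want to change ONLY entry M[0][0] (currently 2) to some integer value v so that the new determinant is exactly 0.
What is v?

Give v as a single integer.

det is linear in entry M[0][0]: det = old_det + (v - 2) * C_00
Cofactor C_00 = 1
Want det = 0: -1 + (v - 2) * 1 = 0
  (v - 2) = 1 / 1 = 1
  v = 2 + (1) = 3

Answer: 3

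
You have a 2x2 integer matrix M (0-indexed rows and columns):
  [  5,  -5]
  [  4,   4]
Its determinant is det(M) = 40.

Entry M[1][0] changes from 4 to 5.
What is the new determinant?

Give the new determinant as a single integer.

det is linear in row 1: changing M[1][0] by delta changes det by delta * cofactor(1,0).
Cofactor C_10 = (-1)^(1+0) * minor(1,0) = 5
Entry delta = 5 - 4 = 1
Det delta = 1 * 5 = 5
New det = 40 + 5 = 45

Answer: 45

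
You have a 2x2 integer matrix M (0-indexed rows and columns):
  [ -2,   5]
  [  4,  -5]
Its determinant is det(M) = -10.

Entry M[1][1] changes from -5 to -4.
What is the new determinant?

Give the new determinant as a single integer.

Answer: -12

Derivation:
det is linear in row 1: changing M[1][1] by delta changes det by delta * cofactor(1,1).
Cofactor C_11 = (-1)^(1+1) * minor(1,1) = -2
Entry delta = -4 - -5 = 1
Det delta = 1 * -2 = -2
New det = -10 + -2 = -12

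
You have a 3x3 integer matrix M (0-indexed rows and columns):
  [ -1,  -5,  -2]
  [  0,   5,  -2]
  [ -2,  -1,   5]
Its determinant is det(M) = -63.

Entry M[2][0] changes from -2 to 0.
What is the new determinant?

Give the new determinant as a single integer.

Answer: -23

Derivation:
det is linear in row 2: changing M[2][0] by delta changes det by delta * cofactor(2,0).
Cofactor C_20 = (-1)^(2+0) * minor(2,0) = 20
Entry delta = 0 - -2 = 2
Det delta = 2 * 20 = 40
New det = -63 + 40 = -23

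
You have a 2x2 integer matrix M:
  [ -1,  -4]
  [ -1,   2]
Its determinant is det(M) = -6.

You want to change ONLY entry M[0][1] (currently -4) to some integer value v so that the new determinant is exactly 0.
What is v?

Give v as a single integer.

det is linear in entry M[0][1]: det = old_det + (v - -4) * C_01
Cofactor C_01 = 1
Want det = 0: -6 + (v - -4) * 1 = 0
  (v - -4) = 6 / 1 = 6
  v = -4 + (6) = 2

Answer: 2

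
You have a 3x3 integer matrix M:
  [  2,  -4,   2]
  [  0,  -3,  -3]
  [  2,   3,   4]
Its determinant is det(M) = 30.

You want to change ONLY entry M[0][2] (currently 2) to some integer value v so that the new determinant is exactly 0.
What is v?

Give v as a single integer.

Answer: -3

Derivation:
det is linear in entry M[0][2]: det = old_det + (v - 2) * C_02
Cofactor C_02 = 6
Want det = 0: 30 + (v - 2) * 6 = 0
  (v - 2) = -30 / 6 = -5
  v = 2 + (-5) = -3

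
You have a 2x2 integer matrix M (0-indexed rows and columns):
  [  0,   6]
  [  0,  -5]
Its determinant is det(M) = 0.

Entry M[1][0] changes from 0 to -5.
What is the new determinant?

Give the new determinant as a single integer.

Answer: 30

Derivation:
det is linear in row 1: changing M[1][0] by delta changes det by delta * cofactor(1,0).
Cofactor C_10 = (-1)^(1+0) * minor(1,0) = -6
Entry delta = -5 - 0 = -5
Det delta = -5 * -6 = 30
New det = 0 + 30 = 30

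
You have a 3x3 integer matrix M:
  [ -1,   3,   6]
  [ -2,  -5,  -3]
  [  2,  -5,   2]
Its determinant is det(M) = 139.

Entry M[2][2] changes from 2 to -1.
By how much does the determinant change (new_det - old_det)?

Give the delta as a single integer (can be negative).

Cofactor C_22 = 11
Entry delta = -1 - 2 = -3
Det delta = entry_delta * cofactor = -3 * 11 = -33

Answer: -33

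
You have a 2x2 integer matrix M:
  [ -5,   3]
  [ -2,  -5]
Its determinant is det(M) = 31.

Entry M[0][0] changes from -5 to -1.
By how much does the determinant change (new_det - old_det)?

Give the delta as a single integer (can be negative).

Cofactor C_00 = -5
Entry delta = -1 - -5 = 4
Det delta = entry_delta * cofactor = 4 * -5 = -20

Answer: -20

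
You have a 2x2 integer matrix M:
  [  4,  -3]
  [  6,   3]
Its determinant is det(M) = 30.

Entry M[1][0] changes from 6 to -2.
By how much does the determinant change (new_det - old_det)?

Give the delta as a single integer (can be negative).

Cofactor C_10 = 3
Entry delta = -2 - 6 = -8
Det delta = entry_delta * cofactor = -8 * 3 = -24

Answer: -24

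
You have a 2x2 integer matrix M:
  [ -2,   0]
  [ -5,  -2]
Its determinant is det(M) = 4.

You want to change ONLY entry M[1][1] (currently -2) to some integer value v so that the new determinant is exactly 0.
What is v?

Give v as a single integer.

det is linear in entry M[1][1]: det = old_det + (v - -2) * C_11
Cofactor C_11 = -2
Want det = 0: 4 + (v - -2) * -2 = 0
  (v - -2) = -4 / -2 = 2
  v = -2 + (2) = 0

Answer: 0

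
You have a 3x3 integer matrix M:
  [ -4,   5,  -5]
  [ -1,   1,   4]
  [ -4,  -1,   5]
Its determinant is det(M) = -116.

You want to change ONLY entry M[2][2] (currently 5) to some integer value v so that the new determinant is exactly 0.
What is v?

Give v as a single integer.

det is linear in entry M[2][2]: det = old_det + (v - 5) * C_22
Cofactor C_22 = 1
Want det = 0: -116 + (v - 5) * 1 = 0
  (v - 5) = 116 / 1 = 116
  v = 5 + (116) = 121

Answer: 121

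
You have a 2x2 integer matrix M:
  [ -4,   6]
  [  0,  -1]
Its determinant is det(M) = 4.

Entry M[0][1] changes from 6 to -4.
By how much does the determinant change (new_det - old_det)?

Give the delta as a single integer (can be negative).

Cofactor C_01 = 0
Entry delta = -4 - 6 = -10
Det delta = entry_delta * cofactor = -10 * 0 = 0

Answer: 0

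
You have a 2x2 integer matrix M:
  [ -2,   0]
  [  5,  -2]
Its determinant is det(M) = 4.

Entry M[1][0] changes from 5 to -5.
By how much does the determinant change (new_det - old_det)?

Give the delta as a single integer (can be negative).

Cofactor C_10 = 0
Entry delta = -5 - 5 = -10
Det delta = entry_delta * cofactor = -10 * 0 = 0

Answer: 0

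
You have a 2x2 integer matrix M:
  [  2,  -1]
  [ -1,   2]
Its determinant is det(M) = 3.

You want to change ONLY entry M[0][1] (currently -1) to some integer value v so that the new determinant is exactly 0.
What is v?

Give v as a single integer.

det is linear in entry M[0][1]: det = old_det + (v - -1) * C_01
Cofactor C_01 = 1
Want det = 0: 3 + (v - -1) * 1 = 0
  (v - -1) = -3 / 1 = -3
  v = -1 + (-3) = -4

Answer: -4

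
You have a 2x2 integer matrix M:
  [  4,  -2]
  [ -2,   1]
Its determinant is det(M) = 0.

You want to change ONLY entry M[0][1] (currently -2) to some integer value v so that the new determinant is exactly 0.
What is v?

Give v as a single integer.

Answer: -2

Derivation:
det is linear in entry M[0][1]: det = old_det + (v - -2) * C_01
Cofactor C_01 = 2
Want det = 0: 0 + (v - -2) * 2 = 0
  (v - -2) = 0 / 2 = 0
  v = -2 + (0) = -2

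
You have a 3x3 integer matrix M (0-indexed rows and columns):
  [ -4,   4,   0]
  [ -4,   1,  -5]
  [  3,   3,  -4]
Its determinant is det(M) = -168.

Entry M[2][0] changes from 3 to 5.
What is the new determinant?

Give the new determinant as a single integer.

Answer: -208

Derivation:
det is linear in row 2: changing M[2][0] by delta changes det by delta * cofactor(2,0).
Cofactor C_20 = (-1)^(2+0) * minor(2,0) = -20
Entry delta = 5 - 3 = 2
Det delta = 2 * -20 = -40
New det = -168 + -40 = -208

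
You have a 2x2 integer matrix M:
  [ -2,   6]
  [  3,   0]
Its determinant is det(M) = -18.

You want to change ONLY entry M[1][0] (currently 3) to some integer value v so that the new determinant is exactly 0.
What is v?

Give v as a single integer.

Answer: 0

Derivation:
det is linear in entry M[1][0]: det = old_det + (v - 3) * C_10
Cofactor C_10 = -6
Want det = 0: -18 + (v - 3) * -6 = 0
  (v - 3) = 18 / -6 = -3
  v = 3 + (-3) = 0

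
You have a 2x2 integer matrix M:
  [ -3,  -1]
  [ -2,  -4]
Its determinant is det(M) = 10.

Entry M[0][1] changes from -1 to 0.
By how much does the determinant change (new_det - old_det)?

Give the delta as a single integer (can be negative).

Answer: 2

Derivation:
Cofactor C_01 = 2
Entry delta = 0 - -1 = 1
Det delta = entry_delta * cofactor = 1 * 2 = 2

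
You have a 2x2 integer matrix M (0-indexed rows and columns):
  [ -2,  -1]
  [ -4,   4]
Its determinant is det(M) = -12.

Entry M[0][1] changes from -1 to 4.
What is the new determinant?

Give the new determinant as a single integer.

det is linear in row 0: changing M[0][1] by delta changes det by delta * cofactor(0,1).
Cofactor C_01 = (-1)^(0+1) * minor(0,1) = 4
Entry delta = 4 - -1 = 5
Det delta = 5 * 4 = 20
New det = -12 + 20 = 8

Answer: 8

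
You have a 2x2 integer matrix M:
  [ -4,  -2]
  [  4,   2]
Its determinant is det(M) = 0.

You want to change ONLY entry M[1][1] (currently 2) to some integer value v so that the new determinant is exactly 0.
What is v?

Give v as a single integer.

Answer: 2

Derivation:
det is linear in entry M[1][1]: det = old_det + (v - 2) * C_11
Cofactor C_11 = -4
Want det = 0: 0 + (v - 2) * -4 = 0
  (v - 2) = 0 / -4 = 0
  v = 2 + (0) = 2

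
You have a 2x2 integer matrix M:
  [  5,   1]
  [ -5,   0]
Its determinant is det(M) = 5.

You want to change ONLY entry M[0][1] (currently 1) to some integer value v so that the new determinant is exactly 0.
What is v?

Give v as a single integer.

Answer: 0

Derivation:
det is linear in entry M[0][1]: det = old_det + (v - 1) * C_01
Cofactor C_01 = 5
Want det = 0: 5 + (v - 1) * 5 = 0
  (v - 1) = -5 / 5 = -1
  v = 1 + (-1) = 0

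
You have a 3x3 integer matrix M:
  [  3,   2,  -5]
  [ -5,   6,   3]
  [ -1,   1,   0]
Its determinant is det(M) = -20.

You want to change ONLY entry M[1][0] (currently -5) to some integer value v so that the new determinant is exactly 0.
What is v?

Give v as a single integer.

det is linear in entry M[1][0]: det = old_det + (v - -5) * C_10
Cofactor C_10 = -5
Want det = 0: -20 + (v - -5) * -5 = 0
  (v - -5) = 20 / -5 = -4
  v = -5 + (-4) = -9

Answer: -9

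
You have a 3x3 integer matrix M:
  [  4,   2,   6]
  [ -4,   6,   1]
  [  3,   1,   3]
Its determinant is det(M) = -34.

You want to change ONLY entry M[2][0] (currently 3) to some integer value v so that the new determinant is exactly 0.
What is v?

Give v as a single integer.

det is linear in entry M[2][0]: det = old_det + (v - 3) * C_20
Cofactor C_20 = -34
Want det = 0: -34 + (v - 3) * -34 = 0
  (v - 3) = 34 / -34 = -1
  v = 3 + (-1) = 2

Answer: 2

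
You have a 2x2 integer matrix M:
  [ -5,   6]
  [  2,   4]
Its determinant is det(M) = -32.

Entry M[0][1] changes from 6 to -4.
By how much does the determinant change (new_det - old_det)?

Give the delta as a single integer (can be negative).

Answer: 20

Derivation:
Cofactor C_01 = -2
Entry delta = -4 - 6 = -10
Det delta = entry_delta * cofactor = -10 * -2 = 20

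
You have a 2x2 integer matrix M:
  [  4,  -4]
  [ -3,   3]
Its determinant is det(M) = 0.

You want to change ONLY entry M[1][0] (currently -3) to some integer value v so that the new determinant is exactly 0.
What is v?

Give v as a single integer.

Answer: -3

Derivation:
det is linear in entry M[1][0]: det = old_det + (v - -3) * C_10
Cofactor C_10 = 4
Want det = 0: 0 + (v - -3) * 4 = 0
  (v - -3) = 0 / 4 = 0
  v = -3 + (0) = -3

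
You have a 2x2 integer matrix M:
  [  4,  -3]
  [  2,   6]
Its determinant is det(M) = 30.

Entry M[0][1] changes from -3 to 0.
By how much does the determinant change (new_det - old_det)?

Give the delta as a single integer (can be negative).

Cofactor C_01 = -2
Entry delta = 0 - -3 = 3
Det delta = entry_delta * cofactor = 3 * -2 = -6

Answer: -6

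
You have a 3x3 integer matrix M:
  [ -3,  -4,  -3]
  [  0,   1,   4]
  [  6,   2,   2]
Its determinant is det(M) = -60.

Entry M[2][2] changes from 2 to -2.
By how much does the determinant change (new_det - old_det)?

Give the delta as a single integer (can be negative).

Answer: 12

Derivation:
Cofactor C_22 = -3
Entry delta = -2 - 2 = -4
Det delta = entry_delta * cofactor = -4 * -3 = 12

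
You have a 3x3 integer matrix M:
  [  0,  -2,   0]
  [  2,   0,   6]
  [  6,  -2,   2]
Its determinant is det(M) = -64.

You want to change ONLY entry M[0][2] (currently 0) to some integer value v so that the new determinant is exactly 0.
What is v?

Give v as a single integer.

det is linear in entry M[0][2]: det = old_det + (v - 0) * C_02
Cofactor C_02 = -4
Want det = 0: -64 + (v - 0) * -4 = 0
  (v - 0) = 64 / -4 = -16
  v = 0 + (-16) = -16

Answer: -16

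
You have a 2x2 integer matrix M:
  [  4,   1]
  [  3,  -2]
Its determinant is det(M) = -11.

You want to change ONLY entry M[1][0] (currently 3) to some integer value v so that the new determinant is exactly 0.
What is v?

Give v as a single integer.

Answer: -8

Derivation:
det is linear in entry M[1][0]: det = old_det + (v - 3) * C_10
Cofactor C_10 = -1
Want det = 0: -11 + (v - 3) * -1 = 0
  (v - 3) = 11 / -1 = -11
  v = 3 + (-11) = -8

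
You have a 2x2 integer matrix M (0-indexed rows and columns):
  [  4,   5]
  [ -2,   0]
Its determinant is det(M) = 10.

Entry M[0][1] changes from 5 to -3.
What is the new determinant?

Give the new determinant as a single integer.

Answer: -6

Derivation:
det is linear in row 0: changing M[0][1] by delta changes det by delta * cofactor(0,1).
Cofactor C_01 = (-1)^(0+1) * minor(0,1) = 2
Entry delta = -3 - 5 = -8
Det delta = -8 * 2 = -16
New det = 10 + -16 = -6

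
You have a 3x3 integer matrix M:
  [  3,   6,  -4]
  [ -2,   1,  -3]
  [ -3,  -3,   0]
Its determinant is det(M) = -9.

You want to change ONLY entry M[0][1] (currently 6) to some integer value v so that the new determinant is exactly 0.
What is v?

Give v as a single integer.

det is linear in entry M[0][1]: det = old_det + (v - 6) * C_01
Cofactor C_01 = 9
Want det = 0: -9 + (v - 6) * 9 = 0
  (v - 6) = 9 / 9 = 1
  v = 6 + (1) = 7

Answer: 7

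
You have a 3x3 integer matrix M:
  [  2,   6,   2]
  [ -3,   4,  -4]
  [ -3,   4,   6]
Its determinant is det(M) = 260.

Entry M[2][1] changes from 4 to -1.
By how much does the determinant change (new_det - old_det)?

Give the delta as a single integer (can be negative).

Cofactor C_21 = 2
Entry delta = -1 - 4 = -5
Det delta = entry_delta * cofactor = -5 * 2 = -10

Answer: -10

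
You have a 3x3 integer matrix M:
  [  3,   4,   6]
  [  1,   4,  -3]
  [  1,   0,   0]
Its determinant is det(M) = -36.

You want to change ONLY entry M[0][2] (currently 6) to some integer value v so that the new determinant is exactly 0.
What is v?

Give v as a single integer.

Answer: -3

Derivation:
det is linear in entry M[0][2]: det = old_det + (v - 6) * C_02
Cofactor C_02 = -4
Want det = 0: -36 + (v - 6) * -4 = 0
  (v - 6) = 36 / -4 = -9
  v = 6 + (-9) = -3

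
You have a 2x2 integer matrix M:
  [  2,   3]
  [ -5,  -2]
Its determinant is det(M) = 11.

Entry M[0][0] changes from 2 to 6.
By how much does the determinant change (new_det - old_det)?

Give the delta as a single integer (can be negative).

Answer: -8

Derivation:
Cofactor C_00 = -2
Entry delta = 6 - 2 = 4
Det delta = entry_delta * cofactor = 4 * -2 = -8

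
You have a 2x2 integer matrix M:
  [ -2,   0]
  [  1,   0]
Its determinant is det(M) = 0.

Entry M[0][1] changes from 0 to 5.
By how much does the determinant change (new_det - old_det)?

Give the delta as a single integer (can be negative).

Answer: -5

Derivation:
Cofactor C_01 = -1
Entry delta = 5 - 0 = 5
Det delta = entry_delta * cofactor = 5 * -1 = -5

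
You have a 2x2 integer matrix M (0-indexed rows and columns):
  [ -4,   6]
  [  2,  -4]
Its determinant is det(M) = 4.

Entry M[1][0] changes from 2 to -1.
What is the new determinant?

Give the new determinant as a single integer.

Answer: 22

Derivation:
det is linear in row 1: changing M[1][0] by delta changes det by delta * cofactor(1,0).
Cofactor C_10 = (-1)^(1+0) * minor(1,0) = -6
Entry delta = -1 - 2 = -3
Det delta = -3 * -6 = 18
New det = 4 + 18 = 22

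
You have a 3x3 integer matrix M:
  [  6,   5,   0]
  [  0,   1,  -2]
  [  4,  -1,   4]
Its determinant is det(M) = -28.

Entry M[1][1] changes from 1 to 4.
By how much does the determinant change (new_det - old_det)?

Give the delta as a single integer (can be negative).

Answer: 72

Derivation:
Cofactor C_11 = 24
Entry delta = 4 - 1 = 3
Det delta = entry_delta * cofactor = 3 * 24 = 72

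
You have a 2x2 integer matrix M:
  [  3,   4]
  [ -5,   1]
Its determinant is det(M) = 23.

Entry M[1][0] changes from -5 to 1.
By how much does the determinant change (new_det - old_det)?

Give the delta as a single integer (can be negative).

Cofactor C_10 = -4
Entry delta = 1 - -5 = 6
Det delta = entry_delta * cofactor = 6 * -4 = -24

Answer: -24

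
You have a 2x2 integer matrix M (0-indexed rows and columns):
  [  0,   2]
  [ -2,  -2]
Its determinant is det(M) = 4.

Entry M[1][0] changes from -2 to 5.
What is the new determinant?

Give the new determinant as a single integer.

Answer: -10

Derivation:
det is linear in row 1: changing M[1][0] by delta changes det by delta * cofactor(1,0).
Cofactor C_10 = (-1)^(1+0) * minor(1,0) = -2
Entry delta = 5 - -2 = 7
Det delta = 7 * -2 = -14
New det = 4 + -14 = -10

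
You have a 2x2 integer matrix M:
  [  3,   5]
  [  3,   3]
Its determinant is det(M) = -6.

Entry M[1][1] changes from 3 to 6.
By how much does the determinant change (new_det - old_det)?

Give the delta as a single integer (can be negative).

Answer: 9

Derivation:
Cofactor C_11 = 3
Entry delta = 6 - 3 = 3
Det delta = entry_delta * cofactor = 3 * 3 = 9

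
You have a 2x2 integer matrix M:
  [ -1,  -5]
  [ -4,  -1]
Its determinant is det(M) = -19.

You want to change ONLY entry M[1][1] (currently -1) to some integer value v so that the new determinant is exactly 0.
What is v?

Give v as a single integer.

det is linear in entry M[1][1]: det = old_det + (v - -1) * C_11
Cofactor C_11 = -1
Want det = 0: -19 + (v - -1) * -1 = 0
  (v - -1) = 19 / -1 = -19
  v = -1 + (-19) = -20

Answer: -20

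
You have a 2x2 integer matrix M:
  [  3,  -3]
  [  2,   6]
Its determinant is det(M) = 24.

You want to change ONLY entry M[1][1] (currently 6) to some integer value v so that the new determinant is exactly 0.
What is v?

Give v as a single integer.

Answer: -2

Derivation:
det is linear in entry M[1][1]: det = old_det + (v - 6) * C_11
Cofactor C_11 = 3
Want det = 0: 24 + (v - 6) * 3 = 0
  (v - 6) = -24 / 3 = -8
  v = 6 + (-8) = -2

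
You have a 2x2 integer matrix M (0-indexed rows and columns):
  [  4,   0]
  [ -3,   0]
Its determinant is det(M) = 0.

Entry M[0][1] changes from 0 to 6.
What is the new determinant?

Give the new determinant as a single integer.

Answer: 18

Derivation:
det is linear in row 0: changing M[0][1] by delta changes det by delta * cofactor(0,1).
Cofactor C_01 = (-1)^(0+1) * minor(0,1) = 3
Entry delta = 6 - 0 = 6
Det delta = 6 * 3 = 18
New det = 0 + 18 = 18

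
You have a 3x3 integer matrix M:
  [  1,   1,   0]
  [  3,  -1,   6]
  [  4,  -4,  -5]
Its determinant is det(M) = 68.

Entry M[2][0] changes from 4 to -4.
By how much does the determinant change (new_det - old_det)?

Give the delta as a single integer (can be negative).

Answer: -48

Derivation:
Cofactor C_20 = 6
Entry delta = -4 - 4 = -8
Det delta = entry_delta * cofactor = -8 * 6 = -48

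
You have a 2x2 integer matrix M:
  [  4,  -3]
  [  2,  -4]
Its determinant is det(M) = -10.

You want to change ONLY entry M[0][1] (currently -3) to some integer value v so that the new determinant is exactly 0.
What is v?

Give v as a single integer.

det is linear in entry M[0][1]: det = old_det + (v - -3) * C_01
Cofactor C_01 = -2
Want det = 0: -10 + (v - -3) * -2 = 0
  (v - -3) = 10 / -2 = -5
  v = -3 + (-5) = -8

Answer: -8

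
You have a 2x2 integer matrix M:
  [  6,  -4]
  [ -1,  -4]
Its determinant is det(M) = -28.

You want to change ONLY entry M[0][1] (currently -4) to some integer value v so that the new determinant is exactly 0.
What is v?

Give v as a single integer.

Answer: 24

Derivation:
det is linear in entry M[0][1]: det = old_det + (v - -4) * C_01
Cofactor C_01 = 1
Want det = 0: -28 + (v - -4) * 1 = 0
  (v - -4) = 28 / 1 = 28
  v = -4 + (28) = 24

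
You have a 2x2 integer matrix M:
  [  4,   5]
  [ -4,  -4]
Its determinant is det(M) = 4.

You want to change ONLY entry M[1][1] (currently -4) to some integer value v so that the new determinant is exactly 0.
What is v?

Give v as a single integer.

Answer: -5

Derivation:
det is linear in entry M[1][1]: det = old_det + (v - -4) * C_11
Cofactor C_11 = 4
Want det = 0: 4 + (v - -4) * 4 = 0
  (v - -4) = -4 / 4 = -1
  v = -4 + (-1) = -5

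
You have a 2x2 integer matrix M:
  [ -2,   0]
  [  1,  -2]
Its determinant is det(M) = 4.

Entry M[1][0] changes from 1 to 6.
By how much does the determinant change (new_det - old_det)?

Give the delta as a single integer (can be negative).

Cofactor C_10 = 0
Entry delta = 6 - 1 = 5
Det delta = entry_delta * cofactor = 5 * 0 = 0

Answer: 0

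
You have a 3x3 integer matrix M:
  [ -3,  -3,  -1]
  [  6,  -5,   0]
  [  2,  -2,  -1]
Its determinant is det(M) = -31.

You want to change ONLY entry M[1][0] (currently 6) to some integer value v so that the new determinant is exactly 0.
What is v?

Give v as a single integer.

Answer: -25

Derivation:
det is linear in entry M[1][0]: det = old_det + (v - 6) * C_10
Cofactor C_10 = -1
Want det = 0: -31 + (v - 6) * -1 = 0
  (v - 6) = 31 / -1 = -31
  v = 6 + (-31) = -25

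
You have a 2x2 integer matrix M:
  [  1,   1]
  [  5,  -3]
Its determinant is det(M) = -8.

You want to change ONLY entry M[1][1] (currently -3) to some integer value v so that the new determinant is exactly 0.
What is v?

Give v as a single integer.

Answer: 5

Derivation:
det is linear in entry M[1][1]: det = old_det + (v - -3) * C_11
Cofactor C_11 = 1
Want det = 0: -8 + (v - -3) * 1 = 0
  (v - -3) = 8 / 1 = 8
  v = -3 + (8) = 5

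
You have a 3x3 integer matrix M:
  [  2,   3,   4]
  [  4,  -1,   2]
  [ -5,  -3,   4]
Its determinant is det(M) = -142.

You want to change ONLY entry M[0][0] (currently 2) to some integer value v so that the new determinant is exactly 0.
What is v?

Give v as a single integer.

det is linear in entry M[0][0]: det = old_det + (v - 2) * C_00
Cofactor C_00 = 2
Want det = 0: -142 + (v - 2) * 2 = 0
  (v - 2) = 142 / 2 = 71
  v = 2 + (71) = 73

Answer: 73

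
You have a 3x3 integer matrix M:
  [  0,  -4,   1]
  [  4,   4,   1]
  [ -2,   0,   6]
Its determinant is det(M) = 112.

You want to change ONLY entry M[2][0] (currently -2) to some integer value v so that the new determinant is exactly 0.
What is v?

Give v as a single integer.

Answer: 12

Derivation:
det is linear in entry M[2][0]: det = old_det + (v - -2) * C_20
Cofactor C_20 = -8
Want det = 0: 112 + (v - -2) * -8 = 0
  (v - -2) = -112 / -8 = 14
  v = -2 + (14) = 12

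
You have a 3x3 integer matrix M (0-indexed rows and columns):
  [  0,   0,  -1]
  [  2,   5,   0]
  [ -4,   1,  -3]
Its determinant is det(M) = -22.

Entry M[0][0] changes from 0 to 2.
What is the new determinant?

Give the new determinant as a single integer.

det is linear in row 0: changing M[0][0] by delta changes det by delta * cofactor(0,0).
Cofactor C_00 = (-1)^(0+0) * minor(0,0) = -15
Entry delta = 2 - 0 = 2
Det delta = 2 * -15 = -30
New det = -22 + -30 = -52

Answer: -52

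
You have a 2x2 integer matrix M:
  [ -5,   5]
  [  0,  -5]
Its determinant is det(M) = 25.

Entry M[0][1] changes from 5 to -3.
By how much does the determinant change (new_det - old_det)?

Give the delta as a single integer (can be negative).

Answer: 0

Derivation:
Cofactor C_01 = 0
Entry delta = -3 - 5 = -8
Det delta = entry_delta * cofactor = -8 * 0 = 0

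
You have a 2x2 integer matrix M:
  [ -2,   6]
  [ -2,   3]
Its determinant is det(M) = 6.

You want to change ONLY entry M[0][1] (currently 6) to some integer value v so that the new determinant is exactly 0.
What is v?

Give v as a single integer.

det is linear in entry M[0][1]: det = old_det + (v - 6) * C_01
Cofactor C_01 = 2
Want det = 0: 6 + (v - 6) * 2 = 0
  (v - 6) = -6 / 2 = -3
  v = 6 + (-3) = 3

Answer: 3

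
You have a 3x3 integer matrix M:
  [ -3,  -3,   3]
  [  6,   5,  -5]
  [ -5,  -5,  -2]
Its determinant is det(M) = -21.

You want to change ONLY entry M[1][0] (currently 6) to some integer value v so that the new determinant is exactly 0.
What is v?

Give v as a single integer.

det is linear in entry M[1][0]: det = old_det + (v - 6) * C_10
Cofactor C_10 = -21
Want det = 0: -21 + (v - 6) * -21 = 0
  (v - 6) = 21 / -21 = -1
  v = 6 + (-1) = 5

Answer: 5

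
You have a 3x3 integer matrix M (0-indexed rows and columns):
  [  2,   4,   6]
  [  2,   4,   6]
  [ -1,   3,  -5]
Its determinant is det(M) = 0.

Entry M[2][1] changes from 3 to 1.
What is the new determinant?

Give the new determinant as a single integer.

Answer: 0

Derivation:
det is linear in row 2: changing M[2][1] by delta changes det by delta * cofactor(2,1).
Cofactor C_21 = (-1)^(2+1) * minor(2,1) = 0
Entry delta = 1 - 3 = -2
Det delta = -2 * 0 = 0
New det = 0 + 0 = 0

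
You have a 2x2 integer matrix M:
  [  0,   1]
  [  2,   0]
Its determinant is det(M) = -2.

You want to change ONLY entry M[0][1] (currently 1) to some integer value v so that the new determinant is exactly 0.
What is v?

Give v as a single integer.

det is linear in entry M[0][1]: det = old_det + (v - 1) * C_01
Cofactor C_01 = -2
Want det = 0: -2 + (v - 1) * -2 = 0
  (v - 1) = 2 / -2 = -1
  v = 1 + (-1) = 0

Answer: 0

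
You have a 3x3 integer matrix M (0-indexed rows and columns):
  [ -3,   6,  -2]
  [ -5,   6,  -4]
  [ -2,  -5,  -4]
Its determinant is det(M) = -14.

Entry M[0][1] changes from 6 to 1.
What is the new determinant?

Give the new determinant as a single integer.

det is linear in row 0: changing M[0][1] by delta changes det by delta * cofactor(0,1).
Cofactor C_01 = (-1)^(0+1) * minor(0,1) = -12
Entry delta = 1 - 6 = -5
Det delta = -5 * -12 = 60
New det = -14 + 60 = 46

Answer: 46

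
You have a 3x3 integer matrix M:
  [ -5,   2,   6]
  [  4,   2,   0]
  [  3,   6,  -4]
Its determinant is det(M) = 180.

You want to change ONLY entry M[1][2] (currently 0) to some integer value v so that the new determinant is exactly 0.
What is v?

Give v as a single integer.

det is linear in entry M[1][2]: det = old_det + (v - 0) * C_12
Cofactor C_12 = 36
Want det = 0: 180 + (v - 0) * 36 = 0
  (v - 0) = -180 / 36 = -5
  v = 0 + (-5) = -5

Answer: -5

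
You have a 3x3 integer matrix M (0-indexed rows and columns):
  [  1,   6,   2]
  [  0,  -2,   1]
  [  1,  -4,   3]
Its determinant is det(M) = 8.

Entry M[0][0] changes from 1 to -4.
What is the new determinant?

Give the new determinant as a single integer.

det is linear in row 0: changing M[0][0] by delta changes det by delta * cofactor(0,0).
Cofactor C_00 = (-1)^(0+0) * minor(0,0) = -2
Entry delta = -4 - 1 = -5
Det delta = -5 * -2 = 10
New det = 8 + 10 = 18

Answer: 18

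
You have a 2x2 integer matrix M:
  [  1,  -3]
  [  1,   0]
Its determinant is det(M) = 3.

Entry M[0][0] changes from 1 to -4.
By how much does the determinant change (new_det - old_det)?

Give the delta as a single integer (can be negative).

Answer: 0

Derivation:
Cofactor C_00 = 0
Entry delta = -4 - 1 = -5
Det delta = entry_delta * cofactor = -5 * 0 = 0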